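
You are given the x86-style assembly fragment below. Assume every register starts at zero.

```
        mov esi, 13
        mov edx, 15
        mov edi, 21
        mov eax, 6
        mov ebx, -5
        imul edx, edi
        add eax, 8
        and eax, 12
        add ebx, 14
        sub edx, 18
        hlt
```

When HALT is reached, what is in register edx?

297

esi=13
edx=15
edi=21
eax=6
ebx=-5
edx=15*21=315
eax=6+8=14
eax=14&12=12
ebx=(-5)+14=9
edx=315-18=297
halt.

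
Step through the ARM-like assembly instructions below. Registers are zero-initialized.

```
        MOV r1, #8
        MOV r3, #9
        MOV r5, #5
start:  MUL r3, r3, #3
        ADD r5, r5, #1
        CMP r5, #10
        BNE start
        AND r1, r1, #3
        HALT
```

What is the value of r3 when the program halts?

2187

r1=8
r3=9
r5=5
r3=9*3=27
r5=5+1=6
CMP r5, #10  (cmp 6,10)
BNE start: taken
r3=27*3=81
r5=6+1=7
CMP r5, #10  (cmp 7,10)
BNE start: taken
r3=81*3=243
r5=7+1=8
CMP r5, #10  (cmp 8,10)
BNE start: taken
r3=243*3=729
r5=8+1=9
CMP r5, #10  (cmp 9,10)
BNE start: taken
r3=729*3=2187
r5=9+1=10
CMP r5, #10  (cmp 10,10)
BNE start: not taken
r1=8&3=0
halt.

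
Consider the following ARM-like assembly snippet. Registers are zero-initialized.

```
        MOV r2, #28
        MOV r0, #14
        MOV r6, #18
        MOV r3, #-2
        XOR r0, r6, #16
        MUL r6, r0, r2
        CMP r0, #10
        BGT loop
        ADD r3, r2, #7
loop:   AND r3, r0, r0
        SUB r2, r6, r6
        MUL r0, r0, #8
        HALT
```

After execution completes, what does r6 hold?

r2=28
r0=14
r6=18
r3=-2
r0=18^16=2
r6=2*28=56
CMP r0, #10  (cmp 2,10)
BGT loop: not taken
r3=28+7=35
r3=2&2=2
r2=56-56=0
r0=2*8=16
halt.

56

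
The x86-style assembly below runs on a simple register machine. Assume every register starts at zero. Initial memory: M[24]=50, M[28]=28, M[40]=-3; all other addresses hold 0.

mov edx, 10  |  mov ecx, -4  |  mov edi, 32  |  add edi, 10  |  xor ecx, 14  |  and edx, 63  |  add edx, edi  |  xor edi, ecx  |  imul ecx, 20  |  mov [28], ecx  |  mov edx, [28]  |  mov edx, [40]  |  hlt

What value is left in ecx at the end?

-280

edx=10
ecx=-4
edi=32
edi=32+10=42
ecx=(-4)^14=-14
edx=10&63=10
edx=10+42=52
edi=42^(-14)=-40
ecx=(-14)*20=-280
mov [28], ecx → M[28]=-280
edx=M[28]=-280
edx=M[40]=-3
halt.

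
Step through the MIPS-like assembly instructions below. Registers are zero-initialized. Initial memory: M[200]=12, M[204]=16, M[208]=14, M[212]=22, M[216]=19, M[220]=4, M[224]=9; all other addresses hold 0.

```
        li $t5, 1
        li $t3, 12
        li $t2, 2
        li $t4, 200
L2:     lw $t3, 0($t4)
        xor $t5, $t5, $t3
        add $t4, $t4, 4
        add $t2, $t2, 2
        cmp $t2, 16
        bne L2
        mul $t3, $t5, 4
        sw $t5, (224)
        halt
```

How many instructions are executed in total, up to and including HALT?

49

after li $t5, 1: $t5=1
after li $t3, 12: $t3=12
after li $t2, 2: $t2=2
after li $t4, 200: $t4=200
after lw $t3, 0($t4): $t3=M[200]=12
after xor $t5, $t5, $t3: $t5=1^12=13
after add $t4, $t4, 4: $t4=200+4=204
after add $t2, $t2, 2: $t2=2+2=4
cmp $t2, 16  (cmp 4,16)
bne L2: taken
after lw $t3, 0($t4): $t3=M[204]=16
after xor $t5, $t5, $t3: $t5=13^16=29
after add $t4, $t4, 4: $t4=204+4=208
after add $t2, $t2, 2: $t2=4+2=6
cmp $t2, 16  (cmp 6,16)
bne L2: taken
after lw $t3, 0($t4): $t3=M[208]=14
after xor $t5, $t5, $t3: $t5=29^14=19
after add $t4, $t4, 4: $t4=208+4=212
after add $t2, $t2, 2: $t2=6+2=8
cmp $t2, 16  (cmp 8,16)
bne L2: taken
after lw $t3, 0($t4): $t3=M[212]=22
after xor $t5, $t5, $t3: $t5=19^22=5
after add $t4, $t4, 4: $t4=212+4=216
after add $t2, $t2, 2: $t2=8+2=10
cmp $t2, 16  (cmp 10,16)
bne L2: taken
after lw $t3, 0($t4): $t3=M[216]=19
after xor $t5, $t5, $t3: $t5=5^19=22
after add $t4, $t4, 4: $t4=216+4=220
after add $t2, $t2, 2: $t2=10+2=12
cmp $t2, 16  (cmp 12,16)
bne L2: taken
after lw $t3, 0($t4): $t3=M[220]=4
after xor $t5, $t5, $t3: $t5=22^4=18
after add $t4, $t4, 4: $t4=220+4=224
after add $t2, $t2, 2: $t2=12+2=14
cmp $t2, 16  (cmp 14,16)
bne L2: taken
after lw $t3, 0($t4): $t3=M[224]=9
after xor $t5, $t5, $t3: $t5=18^9=27
after add $t4, $t4, 4: $t4=224+4=228
after add $t2, $t2, 2: $t2=14+2=16
cmp $t2, 16  (cmp 16,16)
bne L2: not taken
after mul $t3, $t5, 4: $t3=27*4=108
sw $t5, (224) → M[224]=27
halt.
Total executed instructions: 49.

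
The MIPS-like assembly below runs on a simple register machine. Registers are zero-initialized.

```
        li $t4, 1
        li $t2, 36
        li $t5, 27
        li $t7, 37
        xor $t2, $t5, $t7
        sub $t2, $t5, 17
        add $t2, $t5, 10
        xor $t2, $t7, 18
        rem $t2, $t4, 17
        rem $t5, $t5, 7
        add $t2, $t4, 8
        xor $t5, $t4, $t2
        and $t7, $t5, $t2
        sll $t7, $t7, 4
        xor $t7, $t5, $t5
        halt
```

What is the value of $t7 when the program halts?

0

$t4=1
$t2=36
$t5=27
$t7=37
$t2=27^37=62
$t2=27-17=10
$t2=27+10=37
$t2=37^18=55
$t2=1%17=1
$t5=27%7=6
$t2=1+8=9
$t5=1^9=8
$t7=8&9=8
$t7=8<<4=128
$t7=8^8=0
halt.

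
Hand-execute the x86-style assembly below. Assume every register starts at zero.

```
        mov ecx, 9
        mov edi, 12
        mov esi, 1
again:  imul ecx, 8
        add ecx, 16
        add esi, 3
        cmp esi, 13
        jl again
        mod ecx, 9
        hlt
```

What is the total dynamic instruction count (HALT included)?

25

ecx=9
edi=12
esi=1
ecx=9*8=72
ecx=72+16=88
esi=1+3=4
cmp esi, 13  (cmp 4,13)
jl again: taken
ecx=88*8=704
ecx=704+16=720
esi=4+3=7
cmp esi, 13  (cmp 7,13)
jl again: taken
ecx=720*8=5760
ecx=5760+16=5776
esi=7+3=10
cmp esi, 13  (cmp 10,13)
jl again: taken
ecx=5776*8=46208
ecx=46208+16=46224
esi=10+3=13
cmp esi, 13  (cmp 13,13)
jl again: not taken
ecx=46224%9=0
halt.
Total executed instructions: 25.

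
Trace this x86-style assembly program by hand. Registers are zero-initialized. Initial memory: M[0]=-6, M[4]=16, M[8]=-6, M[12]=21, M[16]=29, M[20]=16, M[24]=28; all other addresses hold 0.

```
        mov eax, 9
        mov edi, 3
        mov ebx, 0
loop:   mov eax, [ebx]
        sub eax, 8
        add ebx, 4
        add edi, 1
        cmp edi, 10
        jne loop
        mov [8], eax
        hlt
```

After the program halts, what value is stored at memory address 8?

20

mov eax, 9 → eax=9
mov edi, 3 → edi=3
mov ebx, 0 → ebx=0
mov eax, [ebx] → eax=M[0]=-6
sub eax, 8 → eax=(-6)-8=-14
add ebx, 4 → ebx=0+4=4
add edi, 1 → edi=3+1=4
cmp edi, 10  (cmp 4,10)
jne loop: taken
mov eax, [ebx] → eax=M[4]=16
sub eax, 8 → eax=16-8=8
add ebx, 4 → ebx=4+4=8
add edi, 1 → edi=4+1=5
cmp edi, 10  (cmp 5,10)
jne loop: taken
mov eax, [ebx] → eax=M[8]=-6
sub eax, 8 → eax=(-6)-8=-14
add ebx, 4 → ebx=8+4=12
add edi, 1 → edi=5+1=6
cmp edi, 10  (cmp 6,10)
jne loop: taken
mov eax, [ebx] → eax=M[12]=21
sub eax, 8 → eax=21-8=13
add ebx, 4 → ebx=12+4=16
add edi, 1 → edi=6+1=7
cmp edi, 10  (cmp 7,10)
jne loop: taken
mov eax, [ebx] → eax=M[16]=29
sub eax, 8 → eax=29-8=21
add ebx, 4 → ebx=16+4=20
add edi, 1 → edi=7+1=8
cmp edi, 10  (cmp 8,10)
jne loop: taken
mov eax, [ebx] → eax=M[20]=16
sub eax, 8 → eax=16-8=8
add ebx, 4 → ebx=20+4=24
add edi, 1 → edi=8+1=9
cmp edi, 10  (cmp 9,10)
jne loop: taken
mov eax, [ebx] → eax=M[24]=28
sub eax, 8 → eax=28-8=20
add ebx, 4 → ebx=24+4=28
add edi, 1 → edi=9+1=10
cmp edi, 10  (cmp 10,10)
jne loop: not taken
mov [8], eax → M[8]=20
halt.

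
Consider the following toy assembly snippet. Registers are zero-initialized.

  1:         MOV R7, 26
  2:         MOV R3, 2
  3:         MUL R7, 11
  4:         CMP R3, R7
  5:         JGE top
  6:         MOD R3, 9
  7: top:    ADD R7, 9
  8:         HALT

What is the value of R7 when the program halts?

295

MOV R7, 26 → R7=26
MOV R3, 2 → R3=2
MUL R7, 11 → R7=26*11=286
CMP R3, R7  (cmp 2,286)
JGE top: not taken
MOD R3, 9 → R3=2%9=2
ADD R7, 9 → R7=286+9=295
halt.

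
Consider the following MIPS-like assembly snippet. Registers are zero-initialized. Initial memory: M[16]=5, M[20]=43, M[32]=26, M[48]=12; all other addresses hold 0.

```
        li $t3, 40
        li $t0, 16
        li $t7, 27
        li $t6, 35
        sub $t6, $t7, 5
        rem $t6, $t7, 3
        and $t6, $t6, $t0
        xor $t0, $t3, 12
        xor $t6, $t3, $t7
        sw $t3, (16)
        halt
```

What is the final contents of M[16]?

$t3=40
$t0=16
$t7=27
$t6=35
$t6=27-5=22
$t6=27%3=0
$t6=0&16=0
$t0=40^12=36
$t6=40^27=51
sw $t3, (16) → M[16]=40
halt.

40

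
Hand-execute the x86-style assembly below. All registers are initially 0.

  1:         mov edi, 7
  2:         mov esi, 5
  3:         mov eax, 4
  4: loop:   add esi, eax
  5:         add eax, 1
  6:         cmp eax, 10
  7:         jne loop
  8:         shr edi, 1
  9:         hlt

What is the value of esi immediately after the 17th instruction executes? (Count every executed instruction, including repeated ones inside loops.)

27

edi=7
esi=5
eax=4
esi=5+4=9
eax=4+1=5
cmp eax, 10  (cmp 5,10)
jne loop: taken
esi=9+5=14
eax=5+1=6
cmp eax, 10  (cmp 6,10)
jne loop: taken
esi=14+6=20
eax=6+1=7
cmp eax, 10  (cmp 7,10)
jne loop: taken
esi=20+7=27
eax=7+1=8
After step 17: esi = 27.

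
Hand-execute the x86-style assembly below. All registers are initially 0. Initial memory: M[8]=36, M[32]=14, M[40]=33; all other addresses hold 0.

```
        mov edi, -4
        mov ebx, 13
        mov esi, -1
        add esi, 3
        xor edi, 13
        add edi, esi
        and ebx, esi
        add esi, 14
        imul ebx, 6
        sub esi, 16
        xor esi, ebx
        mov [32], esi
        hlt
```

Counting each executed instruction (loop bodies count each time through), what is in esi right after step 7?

edi=-4
ebx=13
esi=-1
esi=(-1)+3=2
edi=(-4)^13=-15
edi=(-15)+2=-13
ebx=13&2=0
After step 7: esi = 2.

2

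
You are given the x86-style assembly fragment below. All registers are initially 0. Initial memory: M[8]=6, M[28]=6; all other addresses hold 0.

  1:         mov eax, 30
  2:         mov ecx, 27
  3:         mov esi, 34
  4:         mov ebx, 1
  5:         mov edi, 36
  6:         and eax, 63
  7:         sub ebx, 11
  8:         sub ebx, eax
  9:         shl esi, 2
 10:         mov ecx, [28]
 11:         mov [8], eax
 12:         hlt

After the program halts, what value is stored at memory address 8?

30

eax=30
ecx=27
esi=34
ebx=1
edi=36
eax=30&63=30
ebx=1-11=-10
ebx=(-10)-30=-40
esi=34<<2=136
ecx=M[28]=6
mov [8], eax → M[8]=30
halt.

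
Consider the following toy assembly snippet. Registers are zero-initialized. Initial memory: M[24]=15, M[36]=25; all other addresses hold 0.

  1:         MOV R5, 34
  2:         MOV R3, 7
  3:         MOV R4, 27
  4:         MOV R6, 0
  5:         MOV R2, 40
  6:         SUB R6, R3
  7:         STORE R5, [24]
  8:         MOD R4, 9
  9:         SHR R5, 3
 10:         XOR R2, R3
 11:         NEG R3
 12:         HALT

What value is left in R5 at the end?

after MOV R5, 34: R5=34
after MOV R3, 7: R3=7
after MOV R4, 27: R4=27
after MOV R6, 0: R6=0
after MOV R2, 40: R2=40
after SUB R6, R3: R6=0-7=-7
STORE R5, [24] → M[24]=34
after MOD R4, 9: R4=27%9=0
after SHR R5, 3: R5=34>>3=4
after XOR R2, R3: R2=40^7=47
after NEG R3: R3=-(7)=-7
halt.

4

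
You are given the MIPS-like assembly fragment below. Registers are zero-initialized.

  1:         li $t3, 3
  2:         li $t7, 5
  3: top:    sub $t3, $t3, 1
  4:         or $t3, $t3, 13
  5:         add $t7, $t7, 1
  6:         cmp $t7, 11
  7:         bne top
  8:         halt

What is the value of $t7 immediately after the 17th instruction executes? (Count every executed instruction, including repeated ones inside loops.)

after li $t3, 3: $t3=3
after li $t7, 5: $t7=5
after sub $t3, $t3, 1: $t3=3-1=2
after or $t3, $t3, 13: $t3=2|13=15
after add $t7, $t7, 1: $t7=5+1=6
cmp $t7, 11  (cmp 6,11)
bne top: taken
after sub $t3, $t3, 1: $t3=15-1=14
after or $t3, $t3, 13: $t3=14|13=15
after add $t7, $t7, 1: $t7=6+1=7
cmp $t7, 11  (cmp 7,11)
bne top: taken
after sub $t3, $t3, 1: $t3=15-1=14
after or $t3, $t3, 13: $t3=14|13=15
after add $t7, $t7, 1: $t7=7+1=8
cmp $t7, 11  (cmp 8,11)
bne top: taken
After step 17: $t7 = 8.

8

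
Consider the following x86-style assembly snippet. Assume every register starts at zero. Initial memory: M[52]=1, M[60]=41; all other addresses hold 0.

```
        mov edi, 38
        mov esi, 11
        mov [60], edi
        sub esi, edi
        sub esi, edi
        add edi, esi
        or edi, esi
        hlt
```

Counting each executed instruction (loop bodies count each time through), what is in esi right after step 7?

-65

after mov edi, 38: edi=38
after mov esi, 11: esi=11
mov [60], edi → M[60]=38
after sub esi, edi: esi=11-38=-27
after sub esi, edi: esi=(-27)-38=-65
after add edi, esi: edi=38+(-65)=-27
after or edi, esi: edi=(-27)|(-65)=-1
After step 7: esi = -65.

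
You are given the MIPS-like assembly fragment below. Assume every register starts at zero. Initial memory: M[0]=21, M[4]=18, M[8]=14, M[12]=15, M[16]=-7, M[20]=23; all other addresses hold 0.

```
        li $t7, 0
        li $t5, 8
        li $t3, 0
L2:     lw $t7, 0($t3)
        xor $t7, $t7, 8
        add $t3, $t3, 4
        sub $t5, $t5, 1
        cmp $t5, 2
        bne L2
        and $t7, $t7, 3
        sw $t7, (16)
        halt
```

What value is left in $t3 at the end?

li $t7, 0 → $t7=0
li $t5, 8 → $t5=8
li $t3, 0 → $t3=0
lw $t7, 0($t3) → $t7=M[0]=21
xor $t7, $t7, 8 → $t7=21^8=29
add $t3, $t3, 4 → $t3=0+4=4
sub $t5, $t5, 1 → $t5=8-1=7
cmp $t5, 2  (cmp 7,2)
bne L2: taken
lw $t7, 0($t3) → $t7=M[4]=18
xor $t7, $t7, 8 → $t7=18^8=26
add $t3, $t3, 4 → $t3=4+4=8
sub $t5, $t5, 1 → $t5=7-1=6
cmp $t5, 2  (cmp 6,2)
bne L2: taken
lw $t7, 0($t3) → $t7=M[8]=14
xor $t7, $t7, 8 → $t7=14^8=6
add $t3, $t3, 4 → $t3=8+4=12
sub $t5, $t5, 1 → $t5=6-1=5
cmp $t5, 2  (cmp 5,2)
bne L2: taken
lw $t7, 0($t3) → $t7=M[12]=15
xor $t7, $t7, 8 → $t7=15^8=7
add $t3, $t3, 4 → $t3=12+4=16
sub $t5, $t5, 1 → $t5=5-1=4
cmp $t5, 2  (cmp 4,2)
bne L2: taken
lw $t7, 0($t3) → $t7=M[16]=-7
xor $t7, $t7, 8 → $t7=(-7)^8=-15
add $t3, $t3, 4 → $t3=16+4=20
sub $t5, $t5, 1 → $t5=4-1=3
cmp $t5, 2  (cmp 3,2)
bne L2: taken
lw $t7, 0($t3) → $t7=M[20]=23
xor $t7, $t7, 8 → $t7=23^8=31
add $t3, $t3, 4 → $t3=20+4=24
sub $t5, $t5, 1 → $t5=3-1=2
cmp $t5, 2  (cmp 2,2)
bne L2: not taken
and $t7, $t7, 3 → $t7=31&3=3
sw $t7, (16) → M[16]=3
halt.

24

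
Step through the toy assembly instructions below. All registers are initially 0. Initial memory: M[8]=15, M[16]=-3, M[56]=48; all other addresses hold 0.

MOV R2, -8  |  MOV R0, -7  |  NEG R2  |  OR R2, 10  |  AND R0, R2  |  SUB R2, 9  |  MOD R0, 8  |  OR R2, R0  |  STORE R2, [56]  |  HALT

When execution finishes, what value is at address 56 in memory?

1

MOV R2, -8 → R2=-8
MOV R0, -7 → R0=-7
NEG R2 → R2=-(-8)=8
OR R2, 10 → R2=8|10=10
AND R0, R2 → R0=(-7)&10=8
SUB R2, 9 → R2=10-9=1
MOD R0, 8 → R0=8%8=0
OR R2, R0 → R2=1|0=1
STORE R2, [56] → M[56]=1
halt.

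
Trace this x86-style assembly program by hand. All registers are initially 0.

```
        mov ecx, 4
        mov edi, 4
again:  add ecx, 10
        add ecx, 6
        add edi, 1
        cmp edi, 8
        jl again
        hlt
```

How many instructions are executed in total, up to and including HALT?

23

mov ecx, 4 → ecx=4
mov edi, 4 → edi=4
add ecx, 10 → ecx=4+10=14
add ecx, 6 → ecx=14+6=20
add edi, 1 → edi=4+1=5
cmp edi, 8  (cmp 5,8)
jl again: taken
add ecx, 10 → ecx=20+10=30
add ecx, 6 → ecx=30+6=36
add edi, 1 → edi=5+1=6
cmp edi, 8  (cmp 6,8)
jl again: taken
add ecx, 10 → ecx=36+10=46
add ecx, 6 → ecx=46+6=52
add edi, 1 → edi=6+1=7
cmp edi, 8  (cmp 7,8)
jl again: taken
add ecx, 10 → ecx=52+10=62
add ecx, 6 → ecx=62+6=68
add edi, 1 → edi=7+1=8
cmp edi, 8  (cmp 8,8)
jl again: not taken
halt.
Total executed instructions: 23.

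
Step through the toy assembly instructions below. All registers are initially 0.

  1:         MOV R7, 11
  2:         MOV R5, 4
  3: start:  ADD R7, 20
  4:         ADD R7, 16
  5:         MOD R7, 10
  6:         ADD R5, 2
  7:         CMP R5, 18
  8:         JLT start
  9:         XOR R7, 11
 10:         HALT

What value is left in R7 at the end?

8

R7=11
R5=4
R7=11+20=31
R7=31+16=47
R7=47%10=7
R5=4+2=6
CMP R5, 18  (cmp 6,18)
JLT start: taken
R7=7+20=27
R7=27+16=43
R7=43%10=3
R5=6+2=8
CMP R5, 18  (cmp 8,18)
JLT start: taken
R7=3+20=23
R7=23+16=39
R7=39%10=9
R5=8+2=10
CMP R5, 18  (cmp 10,18)
JLT start: taken
R7=9+20=29
R7=29+16=45
R7=45%10=5
R5=10+2=12
CMP R5, 18  (cmp 12,18)
JLT start: taken
R7=5+20=25
R7=25+16=41
R7=41%10=1
R5=12+2=14
CMP R5, 18  (cmp 14,18)
JLT start: taken
R7=1+20=21
R7=21+16=37
R7=37%10=7
R5=14+2=16
CMP R5, 18  (cmp 16,18)
JLT start: taken
R7=7+20=27
R7=27+16=43
R7=43%10=3
R5=16+2=18
CMP R5, 18  (cmp 18,18)
JLT start: not taken
R7=3^11=8
halt.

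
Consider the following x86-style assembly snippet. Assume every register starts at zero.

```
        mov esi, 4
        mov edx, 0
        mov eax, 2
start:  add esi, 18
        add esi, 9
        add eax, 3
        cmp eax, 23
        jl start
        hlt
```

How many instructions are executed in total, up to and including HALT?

39

after mov esi, 4: esi=4
after mov edx, 0: edx=0
after mov eax, 2: eax=2
after add esi, 18: esi=4+18=22
after add esi, 9: esi=22+9=31
after add eax, 3: eax=2+3=5
cmp eax, 23  (cmp 5,23)
jl start: taken
after add esi, 18: esi=31+18=49
after add esi, 9: esi=49+9=58
after add eax, 3: eax=5+3=8
cmp eax, 23  (cmp 8,23)
jl start: taken
after add esi, 18: esi=58+18=76
after add esi, 9: esi=76+9=85
after add eax, 3: eax=8+3=11
cmp eax, 23  (cmp 11,23)
jl start: taken
after add esi, 18: esi=85+18=103
after add esi, 9: esi=103+9=112
after add eax, 3: eax=11+3=14
cmp eax, 23  (cmp 14,23)
jl start: taken
after add esi, 18: esi=112+18=130
after add esi, 9: esi=130+9=139
after add eax, 3: eax=14+3=17
cmp eax, 23  (cmp 17,23)
jl start: taken
after add esi, 18: esi=139+18=157
after add esi, 9: esi=157+9=166
after add eax, 3: eax=17+3=20
cmp eax, 23  (cmp 20,23)
jl start: taken
after add esi, 18: esi=166+18=184
after add esi, 9: esi=184+9=193
after add eax, 3: eax=20+3=23
cmp eax, 23  (cmp 23,23)
jl start: not taken
halt.
Total executed instructions: 39.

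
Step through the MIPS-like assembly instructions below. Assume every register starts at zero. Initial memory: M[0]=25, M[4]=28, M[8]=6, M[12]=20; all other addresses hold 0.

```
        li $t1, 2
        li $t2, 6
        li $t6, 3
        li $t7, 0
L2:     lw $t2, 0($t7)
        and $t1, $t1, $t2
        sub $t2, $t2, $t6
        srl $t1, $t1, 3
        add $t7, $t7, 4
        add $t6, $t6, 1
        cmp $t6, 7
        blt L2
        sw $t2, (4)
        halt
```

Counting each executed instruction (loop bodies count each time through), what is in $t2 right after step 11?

22

after li $t1, 2: $t1=2
after li $t2, 6: $t2=6
after li $t6, 3: $t6=3
after li $t7, 0: $t7=0
after lw $t2, 0($t7): $t2=M[0]=25
after and $t1, $t1, $t2: $t1=2&25=0
after sub $t2, $t2, $t6: $t2=25-3=22
after srl $t1, $t1, 3: $t1=0>>3=0
after add $t7, $t7, 4: $t7=0+4=4
after add $t6, $t6, 1: $t6=3+1=4
cmp $t6, 7  (cmp 4,7)
After step 11: $t2 = 22.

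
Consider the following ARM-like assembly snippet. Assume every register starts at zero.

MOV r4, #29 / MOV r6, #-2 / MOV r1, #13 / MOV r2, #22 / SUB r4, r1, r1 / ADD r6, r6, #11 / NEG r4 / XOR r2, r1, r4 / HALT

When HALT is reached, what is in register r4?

r4=29
r6=-2
r1=13
r2=22
r4=13-13=0
r6=(-2)+11=9
r4=-(0)=0
r2=13^0=13
halt.

0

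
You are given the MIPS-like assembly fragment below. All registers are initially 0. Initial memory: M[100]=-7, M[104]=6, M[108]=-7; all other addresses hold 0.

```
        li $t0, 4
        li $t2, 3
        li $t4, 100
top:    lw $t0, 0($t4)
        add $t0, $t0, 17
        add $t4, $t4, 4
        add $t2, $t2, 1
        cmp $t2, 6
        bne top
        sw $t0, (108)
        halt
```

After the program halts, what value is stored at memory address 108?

$t0=4
$t2=3
$t4=100
$t0=M[100]=-7
$t0=(-7)+17=10
$t4=100+4=104
$t2=3+1=4
cmp $t2, 6  (cmp 4,6)
bne top: taken
$t0=M[104]=6
$t0=6+17=23
$t4=104+4=108
$t2=4+1=5
cmp $t2, 6  (cmp 5,6)
bne top: taken
$t0=M[108]=-7
$t0=(-7)+17=10
$t4=108+4=112
$t2=5+1=6
cmp $t2, 6  (cmp 6,6)
bne top: not taken
sw $t0, (108) → M[108]=10
halt.

10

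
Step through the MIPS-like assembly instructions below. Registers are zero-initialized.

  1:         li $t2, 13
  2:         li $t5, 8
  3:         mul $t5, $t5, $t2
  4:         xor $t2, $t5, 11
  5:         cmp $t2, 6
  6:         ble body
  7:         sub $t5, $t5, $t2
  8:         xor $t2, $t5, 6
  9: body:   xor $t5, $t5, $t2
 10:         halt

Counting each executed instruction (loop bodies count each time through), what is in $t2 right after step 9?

after li $t2, 13: $t2=13
after li $t5, 8: $t5=8
after mul $t5, $t5, $t2: $t5=8*13=104
after xor $t2, $t5, 11: $t2=104^11=99
cmp $t2, 6  (cmp 99,6)
ble body: not taken
after sub $t5, $t5, $t2: $t5=104-99=5
after xor $t2, $t5, 6: $t2=5^6=3
after xor $t5, $t5, $t2: $t5=5^3=6
After step 9: $t2 = 3.

3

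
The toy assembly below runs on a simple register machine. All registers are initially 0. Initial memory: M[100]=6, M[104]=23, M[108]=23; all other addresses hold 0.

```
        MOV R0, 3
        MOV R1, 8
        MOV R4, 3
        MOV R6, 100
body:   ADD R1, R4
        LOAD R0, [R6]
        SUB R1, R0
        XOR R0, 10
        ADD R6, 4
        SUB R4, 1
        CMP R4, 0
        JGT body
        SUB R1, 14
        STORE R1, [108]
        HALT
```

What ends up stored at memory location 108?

-52

after MOV R0, 3: R0=3
after MOV R1, 8: R1=8
after MOV R4, 3: R4=3
after MOV R6, 100: R6=100
after ADD R1, R4: R1=8+3=11
after LOAD R0, [R6]: R0=M[100]=6
after SUB R1, R0: R1=11-6=5
after XOR R0, 10: R0=6^10=12
after ADD R6, 4: R6=100+4=104
after SUB R4, 1: R4=3-1=2
CMP R4, 0  (cmp 2,0)
JGT body: taken
after ADD R1, R4: R1=5+2=7
after LOAD R0, [R6]: R0=M[104]=23
after SUB R1, R0: R1=7-23=-16
after XOR R0, 10: R0=23^10=29
after ADD R6, 4: R6=104+4=108
after SUB R4, 1: R4=2-1=1
CMP R4, 0  (cmp 1,0)
JGT body: taken
after ADD R1, R4: R1=(-16)+1=-15
after LOAD R0, [R6]: R0=M[108]=23
after SUB R1, R0: R1=(-15)-23=-38
after XOR R0, 10: R0=23^10=29
after ADD R6, 4: R6=108+4=112
after SUB R4, 1: R4=1-1=0
CMP R4, 0  (cmp 0,0)
JGT body: not taken
after SUB R1, 14: R1=(-38)-14=-52
STORE R1, [108] → M[108]=-52
halt.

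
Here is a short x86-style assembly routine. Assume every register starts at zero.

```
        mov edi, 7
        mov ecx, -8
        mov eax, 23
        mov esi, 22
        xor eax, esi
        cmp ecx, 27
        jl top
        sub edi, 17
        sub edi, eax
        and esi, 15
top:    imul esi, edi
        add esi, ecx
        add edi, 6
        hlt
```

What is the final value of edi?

13

mov edi, 7 → edi=7
mov ecx, -8 → ecx=-8
mov eax, 23 → eax=23
mov esi, 22 → esi=22
xor eax, esi → eax=23^22=1
cmp ecx, 27  (cmp -8,27)
jl top: taken
imul esi, edi → esi=22*7=154
add esi, ecx → esi=154+(-8)=146
add edi, 6 → edi=7+6=13
halt.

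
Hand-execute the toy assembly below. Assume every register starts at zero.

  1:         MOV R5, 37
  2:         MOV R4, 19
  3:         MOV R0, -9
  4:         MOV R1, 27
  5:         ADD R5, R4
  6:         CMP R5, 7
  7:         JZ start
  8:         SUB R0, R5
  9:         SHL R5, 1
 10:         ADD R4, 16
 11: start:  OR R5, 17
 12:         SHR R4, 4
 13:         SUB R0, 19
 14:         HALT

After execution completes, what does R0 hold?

-84

after MOV R5, 37: R5=37
after MOV R4, 19: R4=19
after MOV R0, -9: R0=-9
after MOV R1, 27: R1=27
after ADD R5, R4: R5=37+19=56
CMP R5, 7  (cmp 56,7)
JZ start: not taken
after SUB R0, R5: R0=(-9)-56=-65
after SHL R5, 1: R5=56<<1=112
after ADD R4, 16: R4=19+16=35
after OR R5, 17: R5=112|17=113
after SHR R4, 4: R4=35>>4=2
after SUB R0, 19: R0=(-65)-19=-84
halt.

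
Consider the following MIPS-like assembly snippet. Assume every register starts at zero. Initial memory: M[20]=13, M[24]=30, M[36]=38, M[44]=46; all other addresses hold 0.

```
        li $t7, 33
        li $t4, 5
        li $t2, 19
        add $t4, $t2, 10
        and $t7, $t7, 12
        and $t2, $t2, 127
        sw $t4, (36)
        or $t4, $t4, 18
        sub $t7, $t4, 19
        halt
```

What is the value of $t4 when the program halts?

31

li $t7, 33 → $t7=33
li $t4, 5 → $t4=5
li $t2, 19 → $t2=19
add $t4, $t2, 10 → $t4=19+10=29
and $t7, $t7, 12 → $t7=33&12=0
and $t2, $t2, 127 → $t2=19&127=19
sw $t4, (36) → M[36]=29
or $t4, $t4, 18 → $t4=29|18=31
sub $t7, $t4, 19 → $t7=31-19=12
halt.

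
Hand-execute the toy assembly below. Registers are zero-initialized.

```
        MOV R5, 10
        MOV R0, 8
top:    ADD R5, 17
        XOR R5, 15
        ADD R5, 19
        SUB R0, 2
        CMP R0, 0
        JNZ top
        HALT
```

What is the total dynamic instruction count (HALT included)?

R5=10
R0=8
R5=10+17=27
R5=27^15=20
R5=20+19=39
R0=8-2=6
CMP R0, 0  (cmp 6,0)
JNZ top: taken
R5=39+17=56
R5=56^15=55
R5=55+19=74
R0=6-2=4
CMP R0, 0  (cmp 4,0)
JNZ top: taken
R5=74+17=91
R5=91^15=84
R5=84+19=103
R0=4-2=2
CMP R0, 0  (cmp 2,0)
JNZ top: taken
R5=103+17=120
R5=120^15=119
R5=119+19=138
R0=2-2=0
CMP R0, 0  (cmp 0,0)
JNZ top: not taken
halt.
Total executed instructions: 27.

27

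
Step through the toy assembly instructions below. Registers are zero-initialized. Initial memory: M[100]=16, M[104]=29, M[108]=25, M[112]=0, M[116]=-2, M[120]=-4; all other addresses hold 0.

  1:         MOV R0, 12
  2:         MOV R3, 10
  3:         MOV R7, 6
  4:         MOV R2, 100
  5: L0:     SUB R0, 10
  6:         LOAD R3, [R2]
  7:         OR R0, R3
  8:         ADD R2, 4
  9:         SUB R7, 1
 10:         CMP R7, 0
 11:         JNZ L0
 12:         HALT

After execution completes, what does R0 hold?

-3

MOV R0, 12 → R0=12
MOV R3, 10 → R3=10
MOV R7, 6 → R7=6
MOV R2, 100 → R2=100
SUB R0, 10 → R0=12-10=2
LOAD R3, [R2] → R3=M[100]=16
OR R0, R3 → R0=2|16=18
ADD R2, 4 → R2=100+4=104
SUB R7, 1 → R7=6-1=5
CMP R7, 0  (cmp 5,0)
JNZ L0: taken
SUB R0, 10 → R0=18-10=8
LOAD R3, [R2] → R3=M[104]=29
OR R0, R3 → R0=8|29=29
ADD R2, 4 → R2=104+4=108
SUB R7, 1 → R7=5-1=4
CMP R7, 0  (cmp 4,0)
JNZ L0: taken
SUB R0, 10 → R0=29-10=19
LOAD R3, [R2] → R3=M[108]=25
OR R0, R3 → R0=19|25=27
ADD R2, 4 → R2=108+4=112
SUB R7, 1 → R7=4-1=3
CMP R7, 0  (cmp 3,0)
JNZ L0: taken
SUB R0, 10 → R0=27-10=17
LOAD R3, [R2] → R3=M[112]=0
OR R0, R3 → R0=17|0=17
ADD R2, 4 → R2=112+4=116
SUB R7, 1 → R7=3-1=2
CMP R7, 0  (cmp 2,0)
JNZ L0: taken
SUB R0, 10 → R0=17-10=7
LOAD R3, [R2] → R3=M[116]=-2
OR R0, R3 → R0=7|(-2)=-1
ADD R2, 4 → R2=116+4=120
SUB R7, 1 → R7=2-1=1
CMP R7, 0  (cmp 1,0)
JNZ L0: taken
SUB R0, 10 → R0=(-1)-10=-11
LOAD R3, [R2] → R3=M[120]=-4
OR R0, R3 → R0=(-11)|(-4)=-3
ADD R2, 4 → R2=120+4=124
SUB R7, 1 → R7=1-1=0
CMP R7, 0  (cmp 0,0)
JNZ L0: not taken
halt.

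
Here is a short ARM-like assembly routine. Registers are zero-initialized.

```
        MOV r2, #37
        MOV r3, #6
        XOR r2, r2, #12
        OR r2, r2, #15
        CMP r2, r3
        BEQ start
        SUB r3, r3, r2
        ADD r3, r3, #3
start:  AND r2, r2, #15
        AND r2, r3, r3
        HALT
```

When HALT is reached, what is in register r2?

-38

after MOV r2, #37: r2=37
after MOV r3, #6: r3=6
after XOR r2, r2, #12: r2=37^12=41
after OR r2, r2, #15: r2=41|15=47
CMP r2, r3  (cmp 47,6)
BEQ start: not taken
after SUB r3, r3, r2: r3=6-47=-41
after ADD r3, r3, #3: r3=(-41)+3=-38
after AND r2, r2, #15: r2=47&15=15
after AND r2, r3, r3: r2=(-38)&(-38)=-38
halt.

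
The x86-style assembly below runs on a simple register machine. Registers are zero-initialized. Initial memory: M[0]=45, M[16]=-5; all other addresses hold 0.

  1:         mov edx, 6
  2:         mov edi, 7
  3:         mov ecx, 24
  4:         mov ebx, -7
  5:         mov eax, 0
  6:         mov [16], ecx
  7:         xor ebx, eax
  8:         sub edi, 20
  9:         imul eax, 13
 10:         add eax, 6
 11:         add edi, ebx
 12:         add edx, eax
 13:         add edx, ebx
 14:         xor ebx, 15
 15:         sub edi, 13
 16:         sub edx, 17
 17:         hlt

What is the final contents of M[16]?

mov edx, 6 → edx=6
mov edi, 7 → edi=7
mov ecx, 24 → ecx=24
mov ebx, -7 → ebx=-7
mov eax, 0 → eax=0
mov [16], ecx → M[16]=24
xor ebx, eax → ebx=(-7)^0=-7
sub edi, 20 → edi=7-20=-13
imul eax, 13 → eax=0*13=0
add eax, 6 → eax=0+6=6
add edi, ebx → edi=(-13)+(-7)=-20
add edx, eax → edx=6+6=12
add edx, ebx → edx=12+(-7)=5
xor ebx, 15 → ebx=(-7)^15=-10
sub edi, 13 → edi=(-20)-13=-33
sub edx, 17 → edx=5-17=-12
halt.

24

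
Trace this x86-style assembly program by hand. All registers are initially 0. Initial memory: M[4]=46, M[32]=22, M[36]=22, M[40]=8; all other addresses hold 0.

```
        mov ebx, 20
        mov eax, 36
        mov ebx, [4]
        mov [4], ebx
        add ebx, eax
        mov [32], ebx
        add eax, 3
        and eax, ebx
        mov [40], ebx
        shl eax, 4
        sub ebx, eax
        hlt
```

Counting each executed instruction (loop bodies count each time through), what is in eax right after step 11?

mov ebx, 20 → ebx=20
mov eax, 36 → eax=36
mov ebx, [4] → ebx=M[4]=46
mov [4], ebx → M[4]=46
add ebx, eax → ebx=46+36=82
mov [32], ebx → M[32]=82
add eax, 3 → eax=36+3=39
and eax, ebx → eax=39&82=2
mov [40], ebx → M[40]=82
shl eax, 4 → eax=2<<4=32
sub ebx, eax → ebx=82-32=50
After step 11: eax = 32.

32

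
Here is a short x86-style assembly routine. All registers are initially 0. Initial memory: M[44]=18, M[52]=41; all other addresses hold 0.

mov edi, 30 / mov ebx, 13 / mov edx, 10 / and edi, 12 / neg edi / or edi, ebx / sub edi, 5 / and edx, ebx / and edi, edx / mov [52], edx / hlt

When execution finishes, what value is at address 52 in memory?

8

mov edi, 30 → edi=30
mov ebx, 13 → ebx=13
mov edx, 10 → edx=10
and edi, 12 → edi=30&12=12
neg edi → edi=-(12)=-12
or edi, ebx → edi=(-12)|13=-3
sub edi, 5 → edi=(-3)-5=-8
and edx, ebx → edx=10&13=8
and edi, edx → edi=(-8)&8=8
mov [52], edx → M[52]=8
halt.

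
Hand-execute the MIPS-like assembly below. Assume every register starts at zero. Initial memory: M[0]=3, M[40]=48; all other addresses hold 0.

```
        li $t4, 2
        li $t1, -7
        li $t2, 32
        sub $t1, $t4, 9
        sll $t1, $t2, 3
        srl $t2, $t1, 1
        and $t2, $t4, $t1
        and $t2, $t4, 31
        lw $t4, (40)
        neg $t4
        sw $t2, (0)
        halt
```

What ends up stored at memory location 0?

$t4=2
$t1=-7
$t2=32
$t1=2-9=-7
$t1=32<<3=256
$t2=256>>1=128
$t2=2&256=0
$t2=2&31=2
$t4=M[40]=48
$t4=-(48)=-48
sw $t2, (0) → M[0]=2
halt.

2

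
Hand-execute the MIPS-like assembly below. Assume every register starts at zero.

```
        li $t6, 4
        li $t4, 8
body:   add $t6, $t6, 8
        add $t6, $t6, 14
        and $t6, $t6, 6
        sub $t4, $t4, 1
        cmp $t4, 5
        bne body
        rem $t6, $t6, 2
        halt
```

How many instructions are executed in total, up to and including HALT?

after li $t6, 4: $t6=4
after li $t4, 8: $t4=8
after add $t6, $t6, 8: $t6=4+8=12
after add $t6, $t6, 14: $t6=12+14=26
after and $t6, $t6, 6: $t6=26&6=2
after sub $t4, $t4, 1: $t4=8-1=7
cmp $t4, 5  (cmp 7,5)
bne body: taken
after add $t6, $t6, 8: $t6=2+8=10
after add $t6, $t6, 14: $t6=10+14=24
after and $t6, $t6, 6: $t6=24&6=0
after sub $t4, $t4, 1: $t4=7-1=6
cmp $t4, 5  (cmp 6,5)
bne body: taken
after add $t6, $t6, 8: $t6=0+8=8
after add $t6, $t6, 14: $t6=8+14=22
after and $t6, $t6, 6: $t6=22&6=6
after sub $t4, $t4, 1: $t4=6-1=5
cmp $t4, 5  (cmp 5,5)
bne body: not taken
after rem $t6, $t6, 2: $t6=6%2=0
halt.
Total executed instructions: 22.

22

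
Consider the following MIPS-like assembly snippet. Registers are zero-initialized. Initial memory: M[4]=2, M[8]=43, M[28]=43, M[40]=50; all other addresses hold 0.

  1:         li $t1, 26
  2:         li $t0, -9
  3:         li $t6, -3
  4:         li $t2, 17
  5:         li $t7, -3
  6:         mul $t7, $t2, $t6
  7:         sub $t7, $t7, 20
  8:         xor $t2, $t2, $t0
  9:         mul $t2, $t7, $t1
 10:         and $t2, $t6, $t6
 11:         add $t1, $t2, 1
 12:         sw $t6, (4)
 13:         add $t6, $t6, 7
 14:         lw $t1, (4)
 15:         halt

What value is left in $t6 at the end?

4

after li $t1, 26: $t1=26
after li $t0, -9: $t0=-9
after li $t6, -3: $t6=-3
after li $t2, 17: $t2=17
after li $t7, -3: $t7=-3
after mul $t7, $t2, $t6: $t7=17*(-3)=-51
after sub $t7, $t7, 20: $t7=(-51)-20=-71
after xor $t2, $t2, $t0: $t2=17^(-9)=-26
after mul $t2, $t7, $t1: $t2=(-71)*26=-1846
after and $t2, $t6, $t6: $t2=(-3)&(-3)=-3
after add $t1, $t2, 1: $t1=(-3)+1=-2
sw $t6, (4) → M[4]=-3
after add $t6, $t6, 7: $t6=(-3)+7=4
after lw $t1, (4): $t1=M[4]=-3
halt.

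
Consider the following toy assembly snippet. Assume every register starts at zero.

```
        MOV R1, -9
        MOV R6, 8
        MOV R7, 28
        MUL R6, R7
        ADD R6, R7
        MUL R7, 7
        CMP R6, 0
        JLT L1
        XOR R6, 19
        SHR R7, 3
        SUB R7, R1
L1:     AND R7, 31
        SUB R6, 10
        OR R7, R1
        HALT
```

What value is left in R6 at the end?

after MOV R1, -9: R1=-9
after MOV R6, 8: R6=8
after MOV R7, 28: R7=28
after MUL R6, R7: R6=8*28=224
after ADD R6, R7: R6=224+28=252
after MUL R7, 7: R7=28*7=196
CMP R6, 0  (cmp 252,0)
JLT L1: not taken
after XOR R6, 19: R6=252^19=239
after SHR R7, 3: R7=196>>3=24
after SUB R7, R1: R7=24-(-9)=33
after AND R7, 31: R7=33&31=1
after SUB R6, 10: R6=239-10=229
after OR R7, R1: R7=1|(-9)=-9
halt.

229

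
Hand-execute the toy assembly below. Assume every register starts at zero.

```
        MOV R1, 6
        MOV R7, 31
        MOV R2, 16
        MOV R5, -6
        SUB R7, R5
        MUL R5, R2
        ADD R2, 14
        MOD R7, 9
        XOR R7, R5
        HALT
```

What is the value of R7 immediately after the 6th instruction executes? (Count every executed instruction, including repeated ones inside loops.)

after MOV R1, 6: R1=6
after MOV R7, 31: R7=31
after MOV R2, 16: R2=16
after MOV R5, -6: R5=-6
after SUB R7, R5: R7=31-(-6)=37
after MUL R5, R2: R5=(-6)*16=-96
After step 6: R7 = 37.

37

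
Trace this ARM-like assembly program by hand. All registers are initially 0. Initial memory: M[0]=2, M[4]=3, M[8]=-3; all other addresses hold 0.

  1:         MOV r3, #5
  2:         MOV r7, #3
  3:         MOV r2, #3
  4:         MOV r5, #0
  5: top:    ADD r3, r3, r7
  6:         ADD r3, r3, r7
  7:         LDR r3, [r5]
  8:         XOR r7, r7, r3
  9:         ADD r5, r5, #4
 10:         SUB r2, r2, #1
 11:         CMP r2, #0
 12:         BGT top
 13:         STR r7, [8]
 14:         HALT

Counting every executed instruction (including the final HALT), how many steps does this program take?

MOV r3, #5 → r3=5
MOV r7, #3 → r7=3
MOV r2, #3 → r2=3
MOV r5, #0 → r5=0
ADD r3, r3, r7 → r3=5+3=8
ADD r3, r3, r7 → r3=8+3=11
LDR r3, [r5] → r3=M[0]=2
XOR r7, r7, r3 → r7=3^2=1
ADD r5, r5, #4 → r5=0+4=4
SUB r2, r2, #1 → r2=3-1=2
CMP r2, #0  (cmp 2,0)
BGT top: taken
ADD r3, r3, r7 → r3=2+1=3
ADD r3, r3, r7 → r3=3+1=4
LDR r3, [r5] → r3=M[4]=3
XOR r7, r7, r3 → r7=1^3=2
ADD r5, r5, #4 → r5=4+4=8
SUB r2, r2, #1 → r2=2-1=1
CMP r2, #0  (cmp 1,0)
BGT top: taken
ADD r3, r3, r7 → r3=3+2=5
ADD r3, r3, r7 → r3=5+2=7
LDR r3, [r5] → r3=M[8]=-3
XOR r7, r7, r3 → r7=2^(-3)=-1
ADD r5, r5, #4 → r5=8+4=12
SUB r2, r2, #1 → r2=1-1=0
CMP r2, #0  (cmp 0,0)
BGT top: not taken
STR r7, [8] → M[8]=-1
halt.
Total executed instructions: 30.

30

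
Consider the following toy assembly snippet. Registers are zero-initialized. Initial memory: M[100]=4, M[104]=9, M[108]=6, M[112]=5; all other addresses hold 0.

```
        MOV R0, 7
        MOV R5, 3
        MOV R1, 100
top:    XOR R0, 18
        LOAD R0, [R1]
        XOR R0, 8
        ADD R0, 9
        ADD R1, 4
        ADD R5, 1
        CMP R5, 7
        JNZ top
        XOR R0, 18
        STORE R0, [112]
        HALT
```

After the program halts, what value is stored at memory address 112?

after MOV R0, 7: R0=7
after MOV R5, 3: R5=3
after MOV R1, 100: R1=100
after XOR R0, 18: R0=7^18=21
after LOAD R0, [R1]: R0=M[100]=4
after XOR R0, 8: R0=4^8=12
after ADD R0, 9: R0=12+9=21
after ADD R1, 4: R1=100+4=104
after ADD R5, 1: R5=3+1=4
CMP R5, 7  (cmp 4,7)
JNZ top: taken
after XOR R0, 18: R0=21^18=7
after LOAD R0, [R1]: R0=M[104]=9
after XOR R0, 8: R0=9^8=1
after ADD R0, 9: R0=1+9=10
after ADD R1, 4: R1=104+4=108
after ADD R5, 1: R5=4+1=5
CMP R5, 7  (cmp 5,7)
JNZ top: taken
after XOR R0, 18: R0=10^18=24
after LOAD R0, [R1]: R0=M[108]=6
after XOR R0, 8: R0=6^8=14
after ADD R0, 9: R0=14+9=23
after ADD R1, 4: R1=108+4=112
after ADD R5, 1: R5=5+1=6
CMP R5, 7  (cmp 6,7)
JNZ top: taken
after XOR R0, 18: R0=23^18=5
after LOAD R0, [R1]: R0=M[112]=5
after XOR R0, 8: R0=5^8=13
after ADD R0, 9: R0=13+9=22
after ADD R1, 4: R1=112+4=116
after ADD R5, 1: R5=6+1=7
CMP R5, 7  (cmp 7,7)
JNZ top: not taken
after XOR R0, 18: R0=22^18=4
STORE R0, [112] → M[112]=4
halt.

4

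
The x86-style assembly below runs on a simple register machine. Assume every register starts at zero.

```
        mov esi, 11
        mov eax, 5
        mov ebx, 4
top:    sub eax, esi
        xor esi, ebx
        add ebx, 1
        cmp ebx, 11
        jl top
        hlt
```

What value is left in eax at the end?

-67

mov esi, 11 → esi=11
mov eax, 5 → eax=5
mov ebx, 4 → ebx=4
sub eax, esi → eax=5-11=-6
xor esi, ebx → esi=11^4=15
add ebx, 1 → ebx=4+1=5
cmp ebx, 11  (cmp 5,11)
jl top: taken
sub eax, esi → eax=(-6)-15=-21
xor esi, ebx → esi=15^5=10
add ebx, 1 → ebx=5+1=6
cmp ebx, 11  (cmp 6,11)
jl top: taken
sub eax, esi → eax=(-21)-10=-31
xor esi, ebx → esi=10^6=12
add ebx, 1 → ebx=6+1=7
cmp ebx, 11  (cmp 7,11)
jl top: taken
sub eax, esi → eax=(-31)-12=-43
xor esi, ebx → esi=12^7=11
add ebx, 1 → ebx=7+1=8
cmp ebx, 11  (cmp 8,11)
jl top: taken
sub eax, esi → eax=(-43)-11=-54
xor esi, ebx → esi=11^8=3
add ebx, 1 → ebx=8+1=9
cmp ebx, 11  (cmp 9,11)
jl top: taken
sub eax, esi → eax=(-54)-3=-57
xor esi, ebx → esi=3^9=10
add ebx, 1 → ebx=9+1=10
cmp ebx, 11  (cmp 10,11)
jl top: taken
sub eax, esi → eax=(-57)-10=-67
xor esi, ebx → esi=10^10=0
add ebx, 1 → ebx=10+1=11
cmp ebx, 11  (cmp 11,11)
jl top: not taken
halt.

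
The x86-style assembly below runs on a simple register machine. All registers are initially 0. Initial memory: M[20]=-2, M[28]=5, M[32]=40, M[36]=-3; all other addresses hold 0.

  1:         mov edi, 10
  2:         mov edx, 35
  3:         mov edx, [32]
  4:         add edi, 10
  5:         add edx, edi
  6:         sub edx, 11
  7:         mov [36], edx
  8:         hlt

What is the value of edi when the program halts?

20

after mov edi, 10: edi=10
after mov edx, 35: edx=35
after mov edx, [32]: edx=M[32]=40
after add edi, 10: edi=10+10=20
after add edx, edi: edx=40+20=60
after sub edx, 11: edx=60-11=49
mov [36], edx → M[36]=49
halt.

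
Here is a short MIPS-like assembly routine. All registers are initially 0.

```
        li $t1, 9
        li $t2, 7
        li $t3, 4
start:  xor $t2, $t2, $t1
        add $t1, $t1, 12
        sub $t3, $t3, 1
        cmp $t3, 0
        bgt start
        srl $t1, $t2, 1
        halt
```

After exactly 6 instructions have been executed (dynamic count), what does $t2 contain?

14

$t1=9
$t2=7
$t3=4
$t2=7^9=14
$t1=9+12=21
$t3=4-1=3
After step 6: $t2 = 14.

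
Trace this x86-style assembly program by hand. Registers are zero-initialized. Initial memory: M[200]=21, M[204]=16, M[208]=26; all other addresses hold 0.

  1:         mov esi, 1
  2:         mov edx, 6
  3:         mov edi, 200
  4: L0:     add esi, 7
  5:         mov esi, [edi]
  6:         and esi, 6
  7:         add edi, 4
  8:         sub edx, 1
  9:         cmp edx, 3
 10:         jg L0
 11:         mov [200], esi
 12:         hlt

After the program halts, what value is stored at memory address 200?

mov esi, 1 → esi=1
mov edx, 6 → edx=6
mov edi, 200 → edi=200
add esi, 7 → esi=1+7=8
mov esi, [edi] → esi=M[200]=21
and esi, 6 → esi=21&6=4
add edi, 4 → edi=200+4=204
sub edx, 1 → edx=6-1=5
cmp edx, 3  (cmp 5,3)
jg L0: taken
add esi, 7 → esi=4+7=11
mov esi, [edi] → esi=M[204]=16
and esi, 6 → esi=16&6=0
add edi, 4 → edi=204+4=208
sub edx, 1 → edx=5-1=4
cmp edx, 3  (cmp 4,3)
jg L0: taken
add esi, 7 → esi=0+7=7
mov esi, [edi] → esi=M[208]=26
and esi, 6 → esi=26&6=2
add edi, 4 → edi=208+4=212
sub edx, 1 → edx=4-1=3
cmp edx, 3  (cmp 3,3)
jg L0: not taken
mov [200], esi → M[200]=2
halt.

2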